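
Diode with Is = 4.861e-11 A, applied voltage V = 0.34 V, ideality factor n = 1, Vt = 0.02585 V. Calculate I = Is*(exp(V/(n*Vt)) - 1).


Step 1: V/(n*Vt) = 0.34/(1*0.02585) = 13.1528
Step 2: exp(13.1528) = 5.1545e+05
Step 3: I = 4.861e-11 * (5.1545e+05 - 1) = 2.51e-05 A

2.51e-05


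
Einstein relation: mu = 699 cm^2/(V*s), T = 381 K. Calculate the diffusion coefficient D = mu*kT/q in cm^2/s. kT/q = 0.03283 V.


Step 1: D = mu * (kT/q)
Step 2: D = 699 * 0.03283
Step 3: D = 22.95 cm^2/s

22.95


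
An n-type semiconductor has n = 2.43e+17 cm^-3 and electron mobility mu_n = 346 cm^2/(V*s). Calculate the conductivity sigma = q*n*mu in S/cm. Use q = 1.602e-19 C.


Step 1: sigma = q * n * mu
Step 2: sigma = 1.602e-19 * 2.43e+17 * 346
Step 3: sigma = 1.347e+01 S/cm

1.347e+01


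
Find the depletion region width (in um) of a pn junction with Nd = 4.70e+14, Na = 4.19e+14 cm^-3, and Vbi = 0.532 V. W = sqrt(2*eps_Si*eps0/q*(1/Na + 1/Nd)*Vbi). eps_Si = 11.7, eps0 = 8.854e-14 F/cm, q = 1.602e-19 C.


Step 1: 1/Na + 1/Nd = 1/4.19e+14 + 1/4.70e+14 = 4.51429e-15
Step 2: 2*eps*eps0/q = 2*11.7*8.854e-14/1.602e-19 = 1.293281e+07
Step 3: W^2 = 1.293281e+07 * 4.51429e-15 * 0.532 = 3.10595e-08
Step 4: W = sqrt(3.10595e-08) = 1.762e-04 cm = 1.762 um

1.762


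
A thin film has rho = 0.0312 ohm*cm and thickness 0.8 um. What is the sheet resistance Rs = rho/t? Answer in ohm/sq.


Step 1: Convert thickness to cm: t = 0.8 um = 8.0000e-05 cm
Step 2: Rs = rho / t = 0.0312 / 8.0000e-05
Step 3: Rs = 390.0 ohm/sq

390.0


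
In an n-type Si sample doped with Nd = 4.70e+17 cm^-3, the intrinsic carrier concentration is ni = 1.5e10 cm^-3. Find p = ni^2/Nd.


Step 1: Since Nd >> ni, n ≈ Nd = 4.70e+17 cm^-3
Step 2: p = ni^2 / n = (1.5e10)^2 / 4.70e+17
Step 3: p = 2.25e20 / 4.70e+17 = 4.79e+02 cm^-3

4.79e+02


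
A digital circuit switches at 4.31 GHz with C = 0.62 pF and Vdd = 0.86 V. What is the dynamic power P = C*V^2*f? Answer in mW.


Step 1: V^2 = 0.86^2 = 0.7396 V^2
Step 2: P = C*V^2*f = 0.62e-12 F * 0.7396 * 4.31e9 Hz
Step 3: P = 1.97635912e-03 W
Step 4: P = 1.976 mW

1.976


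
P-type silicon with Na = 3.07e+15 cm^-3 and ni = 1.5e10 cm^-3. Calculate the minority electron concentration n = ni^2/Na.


Step 1: Majority hole concentration p ≈ Na = 3.07e+15 cm^-3
Step 2: n = ni^2 / Na = (1.5e10)^2 / 3.07e+15
Step 3: n = 7.33e+04 cm^-3

7.33e+04


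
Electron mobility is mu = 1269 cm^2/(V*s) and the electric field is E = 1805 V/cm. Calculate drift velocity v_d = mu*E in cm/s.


Step 1: v_d = mu * E
Step 2: v_d = 1269 * 1805 = 2290545
Step 3: v_d = 2.29e+06 cm/s

2.29e+06


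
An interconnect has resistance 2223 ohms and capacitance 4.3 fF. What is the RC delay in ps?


Step 1: tau = R * C
Step 2: tau = 2223 * 4.3 fF = 2223 * 4.3e-15 F
Step 3: tau = 9.5589e-12 s = 9.5589 ps

9.5589


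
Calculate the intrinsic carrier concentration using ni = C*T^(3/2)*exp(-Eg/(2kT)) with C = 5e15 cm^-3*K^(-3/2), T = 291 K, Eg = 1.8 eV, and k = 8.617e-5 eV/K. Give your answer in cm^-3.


Step 1: Compute kT = 8.617e-5 * 291 = 0.02507547 eV
Step 2: Exponent = -Eg/(2kT) = -1.8/(2*0.02507547) = -35.89165
Step 3: T^(3/2) = 291^1.5 = 4964.09
Step 4: ni = 5e15 * 4964.09 * exp(-35.89165) = 6.42e+03 cm^-3

6.42e+03


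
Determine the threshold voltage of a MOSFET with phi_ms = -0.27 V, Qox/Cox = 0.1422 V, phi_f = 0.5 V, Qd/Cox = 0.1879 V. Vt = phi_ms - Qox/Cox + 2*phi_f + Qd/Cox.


Step 1: Vt = phi_ms - Qox/Cox + 2*phi_f + Qd/Cox
Step 2: Vt = -0.27 - 0.1422 + 2*0.5 + 0.1879
Step 3: Vt = -0.27 - 0.1422 + 1.0 + 0.1879
Step 4: Vt = 0.7757 V

0.7757


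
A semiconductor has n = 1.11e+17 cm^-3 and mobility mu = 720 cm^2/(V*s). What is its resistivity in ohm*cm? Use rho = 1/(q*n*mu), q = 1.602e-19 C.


Step 1: sigma = q * n * mu = 1.602e-19 * 1.11e+17 * 720 = 1.28032e+01 S/cm
Step 2: rho = 1 / sigma = 1 / 1.28032e+01 = 0.07811 ohm*cm

0.07811


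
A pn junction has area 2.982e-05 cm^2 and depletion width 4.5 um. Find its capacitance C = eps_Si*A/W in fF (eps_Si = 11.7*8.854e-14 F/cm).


Step 1: eps_Si = 11.7 * 8.854e-14 = 1.035918e-12 F/cm
Step 2: W in cm = 4.5 * 1e-4 = 4.50e-04 cm
Step 3: C = 1.035918e-12 * 2.982e-05 / 4.50e-04 = 6.864683e-14 F
Step 4: C = 68.65 fF

68.65


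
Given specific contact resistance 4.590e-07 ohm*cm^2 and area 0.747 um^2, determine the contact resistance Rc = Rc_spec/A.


Step 1: Convert area to cm^2: 0.747 um^2 = 7.4700e-09 cm^2
Step 2: Rc = Rc_spec / A = 4.590e-07 / 7.4700e-09
Step 3: Rc = 6.14e+01 ohms

6.14e+01


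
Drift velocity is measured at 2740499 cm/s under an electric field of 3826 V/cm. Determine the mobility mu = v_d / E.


Step 1: mu = v_d / E
Step 2: mu = 2740499 / 3826
Step 3: mu = 716.28 cm^2/(V*s)

716.28


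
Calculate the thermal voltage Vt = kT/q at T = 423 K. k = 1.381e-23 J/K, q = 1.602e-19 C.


Step 1: kT = 1.381e-23 * 423 = 5.84163e-21 J
Step 2: Vt = kT/q = 5.84163e-21 / 1.602e-19
Step 3: Vt = 0.03646 V

0.03646


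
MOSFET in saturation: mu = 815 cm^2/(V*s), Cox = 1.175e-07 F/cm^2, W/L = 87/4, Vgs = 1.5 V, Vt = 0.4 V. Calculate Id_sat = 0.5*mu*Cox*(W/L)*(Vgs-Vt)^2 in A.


Step 1: Overdrive voltage Vov = Vgs - Vt = 1.5 - 0.4 = 1.1 V
Step 2: W/L = 87/4 = 21.75
Step 3: Id = 0.5 * 815 * 1.175e-07 * 21.75 * 1.1^2
Step 4: Id = 1.26e-03 A

1.26e-03


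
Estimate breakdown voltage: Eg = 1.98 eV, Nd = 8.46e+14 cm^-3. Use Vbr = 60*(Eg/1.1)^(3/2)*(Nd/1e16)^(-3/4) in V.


Step 1: Eg/1.1 = 1.98/1.1 = 1.800000
Step 2: (Eg/1.1)^1.5 = 1.800000^1.5 = 2.414953
Step 3: (Nd/1e16)^(-0.75) = (0.0846)^(-0.75) = 6.374883
Step 4: Vbr = 60 * 2.414953 * 6.374883 = 923.7 V

923.7


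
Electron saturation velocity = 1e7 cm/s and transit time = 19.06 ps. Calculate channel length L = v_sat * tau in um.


Step 1: tau in seconds = 19.06 ps * 1e-12 = 1.9060e-11 s
Step 2: L = v_sat * tau = 1e7 * 1.9060e-11 = 1.9060e-04 cm
Step 3: L in um = 1.9060e-04 * 1e4 = 1.906 um

1.906


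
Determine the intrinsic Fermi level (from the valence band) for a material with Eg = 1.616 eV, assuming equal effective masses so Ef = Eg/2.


Step 1: For an intrinsic semiconductor, the Fermi level sits at midgap.
Step 2: Ef = Eg / 2 = 1.616 / 2 = 0.808 eV

0.808


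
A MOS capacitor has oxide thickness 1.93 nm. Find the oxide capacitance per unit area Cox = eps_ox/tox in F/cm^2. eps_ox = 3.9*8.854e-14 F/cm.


Step 1: eps_ox = 3.9 * 8.854e-14 = 3.45306e-13 F/cm
Step 2: tox in cm = 1.93 nm * 1e-7 = 1.9300e-07 cm
Step 3: Cox = 3.45306e-13 / 1.9300e-07 = 1.79e-06 F/cm^2

1.79e-06


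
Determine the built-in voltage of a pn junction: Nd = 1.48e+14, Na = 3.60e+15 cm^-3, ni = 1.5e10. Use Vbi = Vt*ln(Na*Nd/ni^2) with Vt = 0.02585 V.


Step 1: Compute Na*Nd/ni^2 = 3.60e+15 * 1.48e+14 / (1.5e10)^2 = 2.3680e+09
Step 2: ln(2.3680e+09) = 21.5853
Step 3: Vbi = 0.02585 * 21.5853 = 0.558 V

0.558


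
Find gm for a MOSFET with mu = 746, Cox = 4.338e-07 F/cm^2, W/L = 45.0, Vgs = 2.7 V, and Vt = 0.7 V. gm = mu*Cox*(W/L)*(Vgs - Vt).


Step 1: Vov = Vgs - Vt = 2.7 - 0.7 = 2.0 V
Step 2: gm = mu * Cox * (W/L) * Vov
Step 3: gm = 746 * 4.338e-07 * 45.0 * 2.0 = 2.91e-02 S

2.91e-02


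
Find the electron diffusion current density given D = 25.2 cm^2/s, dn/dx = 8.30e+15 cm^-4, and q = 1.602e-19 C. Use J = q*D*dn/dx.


Step 1: J = q * D * (dn/dx)
Step 2: J = 1.602e-19 * 25.2 * 8.30e+15
Step 3: J = 3.35e-02 A/cm^2

3.35e-02


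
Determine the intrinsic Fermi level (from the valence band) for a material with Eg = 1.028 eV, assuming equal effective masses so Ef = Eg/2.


Step 1: For an intrinsic semiconductor, the Fermi level sits at midgap.
Step 2: Ef = Eg / 2 = 1.028 / 2 = 0.514 eV

0.514


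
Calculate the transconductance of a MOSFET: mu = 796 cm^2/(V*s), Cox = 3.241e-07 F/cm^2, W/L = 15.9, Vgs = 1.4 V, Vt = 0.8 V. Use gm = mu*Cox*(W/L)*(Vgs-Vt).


Step 1: Vov = Vgs - Vt = 1.4 - 0.8 = 0.6 V
Step 2: gm = mu * Cox * (W/L) * Vov
Step 3: gm = 796 * 3.241e-07 * 15.9 * 0.6 = 2.46e-03 S

2.46e-03


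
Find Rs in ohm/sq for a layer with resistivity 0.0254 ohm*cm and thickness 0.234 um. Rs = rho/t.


Step 1: Convert thickness to cm: t = 0.234 um = 2.3400e-05 cm
Step 2: Rs = rho / t = 0.0254 / 2.3400e-05
Step 3: Rs = 1085.5 ohm/sq

1085.5


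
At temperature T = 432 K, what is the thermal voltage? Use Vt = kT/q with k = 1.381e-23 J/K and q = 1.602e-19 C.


Step 1: kT = 1.381e-23 * 432 = 5.96592e-21 J
Step 2: Vt = kT/q = 5.96592e-21 / 1.602e-19
Step 3: Vt = 0.03724 V

0.03724


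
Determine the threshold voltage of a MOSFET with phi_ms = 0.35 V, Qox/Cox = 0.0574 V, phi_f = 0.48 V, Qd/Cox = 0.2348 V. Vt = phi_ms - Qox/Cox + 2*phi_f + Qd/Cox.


Step 1: Vt = phi_ms - Qox/Cox + 2*phi_f + Qd/Cox
Step 2: Vt = 0.35 - 0.0574 + 2*0.48 + 0.2348
Step 3: Vt = 0.35 - 0.0574 + 0.96 + 0.2348
Step 4: Vt = 1.4874 V

1.4874


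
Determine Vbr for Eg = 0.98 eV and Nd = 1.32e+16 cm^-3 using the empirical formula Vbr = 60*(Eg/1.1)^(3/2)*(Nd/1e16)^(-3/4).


Step 1: Eg/1.1 = 0.98/1.1 = 0.890909
Step 2: (Eg/1.1)^1.5 = 0.890909^1.5 = 0.840911
Step 3: (Nd/1e16)^(-0.75) = (1.32)^(-0.75) = 0.812025
Step 4: Vbr = 60 * 0.840911 * 0.812025 = 41.0 V

41.0


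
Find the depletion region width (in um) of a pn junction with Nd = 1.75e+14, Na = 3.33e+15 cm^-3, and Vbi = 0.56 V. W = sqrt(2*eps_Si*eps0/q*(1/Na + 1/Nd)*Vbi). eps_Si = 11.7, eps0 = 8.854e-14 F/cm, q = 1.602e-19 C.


Step 1: 1/Na + 1/Nd = 1/3.33e+15 + 1/1.75e+14 = 6.01459e-15
Step 2: 2*eps*eps0/q = 2*11.7*8.854e-14/1.602e-19 = 1.293281e+07
Step 3: W^2 = 1.293281e+07 * 6.01459e-15 * 0.56 = 4.35599e-08
Step 4: W = sqrt(4.35599e-08) = 2.087e-04 cm = 2.087 um

2.087


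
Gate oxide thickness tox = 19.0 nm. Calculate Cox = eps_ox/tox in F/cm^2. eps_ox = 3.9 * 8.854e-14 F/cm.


Step 1: eps_ox = 3.9 * 8.854e-14 = 3.45306e-13 F/cm
Step 2: tox in cm = 19.0 nm * 1e-7 = 1.9000e-06 cm
Step 3: Cox = 3.45306e-13 / 1.9000e-06 = 1.82e-07 F/cm^2

1.82e-07


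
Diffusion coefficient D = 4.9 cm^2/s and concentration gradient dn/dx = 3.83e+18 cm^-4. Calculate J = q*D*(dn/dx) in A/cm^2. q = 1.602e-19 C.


Step 1: J = q * D * (dn/dx)
Step 2: J = 1.602e-19 * 4.9 * 3.83e+18
Step 3: J = 3.01e+00 A/cm^2

3.01e+00


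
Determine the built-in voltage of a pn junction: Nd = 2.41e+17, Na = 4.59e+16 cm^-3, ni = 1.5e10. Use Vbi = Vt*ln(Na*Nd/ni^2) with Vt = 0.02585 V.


Step 1: Compute Na*Nd/ni^2 = 4.59e+16 * 2.41e+17 / (1.5e10)^2 = 4.9164e+13
Step 2: ln(4.9164e+13) = 31.5262
Step 3: Vbi = 0.02585 * 31.5262 = 0.815 V

0.815


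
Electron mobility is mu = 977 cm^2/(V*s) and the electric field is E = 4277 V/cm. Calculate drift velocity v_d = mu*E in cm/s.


Step 1: v_d = mu * E
Step 2: v_d = 977 * 4277 = 4178629
Step 3: v_d = 4.18e+06 cm/s

4.18e+06


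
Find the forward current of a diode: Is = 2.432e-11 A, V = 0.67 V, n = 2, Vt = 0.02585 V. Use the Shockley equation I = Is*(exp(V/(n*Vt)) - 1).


Step 1: V/(n*Vt) = 0.67/(2*0.02585) = 12.9594
Step 2: exp(12.9594) = 4.2481e+05
Step 3: I = 2.432e-11 * (4.2481e+05 - 1) = 1.03e-05 A

1.03e-05


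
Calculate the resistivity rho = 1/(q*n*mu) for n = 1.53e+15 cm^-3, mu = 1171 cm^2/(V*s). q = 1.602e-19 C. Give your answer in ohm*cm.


Step 1: sigma = q * n * mu = 1.602e-19 * 1.53e+15 * 1171 = 2.87019e-01 S/cm
Step 2: rho = 1 / sigma = 1 / 2.87019e-01 = 3.484 ohm*cm

3.484


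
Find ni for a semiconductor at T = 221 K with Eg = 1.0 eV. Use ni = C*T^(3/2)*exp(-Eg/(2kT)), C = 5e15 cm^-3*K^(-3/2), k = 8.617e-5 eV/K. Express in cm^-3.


Step 1: Compute kT = 8.617e-5 * 221 = 0.01904357 eV
Step 2: Exponent = -Eg/(2kT) = -1.0/(2*0.01904357) = -26.25558
Step 3: T^(3/2) = 221^1.5 = 3285.40
Step 4: ni = 5e15 * 3285.40 * exp(-26.25558) = 6.50e+07 cm^-3

6.50e+07


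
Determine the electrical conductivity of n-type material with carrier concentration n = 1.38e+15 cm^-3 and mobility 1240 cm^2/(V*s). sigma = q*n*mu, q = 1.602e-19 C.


Step 1: sigma = q * n * mu
Step 2: sigma = 1.602e-19 * 1.38e+15 * 1240
Step 3: sigma = 2.741e-01 S/cm

2.741e-01


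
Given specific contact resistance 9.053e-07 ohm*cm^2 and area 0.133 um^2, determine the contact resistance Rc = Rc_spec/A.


Step 1: Convert area to cm^2: 0.133 um^2 = 1.3300e-09 cm^2
Step 2: Rc = Rc_spec / A = 9.053e-07 / 1.3300e-09
Step 3: Rc = 6.81e+02 ohms

6.81e+02


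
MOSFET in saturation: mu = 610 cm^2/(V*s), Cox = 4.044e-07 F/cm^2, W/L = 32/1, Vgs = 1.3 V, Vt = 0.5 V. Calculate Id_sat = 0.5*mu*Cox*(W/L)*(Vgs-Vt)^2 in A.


Step 1: Overdrive voltage Vov = Vgs - Vt = 1.3 - 0.5 = 0.8 V
Step 2: W/L = 32/1 = 32
Step 3: Id = 0.5 * 610 * 4.044e-07 * 32 * 0.8^2
Step 4: Id = 2.53e-03 A

2.53e-03


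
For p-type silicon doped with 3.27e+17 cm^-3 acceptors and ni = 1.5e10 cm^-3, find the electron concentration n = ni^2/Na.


Step 1: Majority hole concentration p ≈ Na = 3.27e+17 cm^-3
Step 2: n = ni^2 / Na = (1.5e10)^2 / 3.27e+17
Step 3: n = 6.88e+02 cm^-3

6.88e+02


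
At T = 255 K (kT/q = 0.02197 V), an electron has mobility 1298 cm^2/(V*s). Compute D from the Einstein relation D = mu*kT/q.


Step 1: D = mu * (kT/q)
Step 2: D = 1298 * 0.02197
Step 3: D = 28.52 cm^2/s

28.52


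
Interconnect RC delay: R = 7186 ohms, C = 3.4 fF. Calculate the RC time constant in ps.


Step 1: tau = R * C
Step 2: tau = 7186 * 3.4 fF = 7186 * 3.4e-15 F
Step 3: tau = 2.44324e-11 s = 24.4324 ps

24.4324


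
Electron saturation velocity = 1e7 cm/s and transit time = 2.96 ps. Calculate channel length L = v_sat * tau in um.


Step 1: tau in seconds = 2.96 ps * 1e-12 = 2.9600e-12 s
Step 2: L = v_sat * tau = 1e7 * 2.9600e-12 = 2.9600e-05 cm
Step 3: L in um = 2.9600e-05 * 1e4 = 0.296 um

0.296


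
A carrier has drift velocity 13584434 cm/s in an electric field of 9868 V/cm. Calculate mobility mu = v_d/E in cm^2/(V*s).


Step 1: mu = v_d / E
Step 2: mu = 13584434 / 9868
Step 3: mu = 1376.61 cm^2/(V*s)

1376.61


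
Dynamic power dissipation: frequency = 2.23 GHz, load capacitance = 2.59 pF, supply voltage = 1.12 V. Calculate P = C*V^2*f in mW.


Step 1: V^2 = 1.12^2 = 1.2544 V^2
Step 2: P = C*V^2*f = 2.59e-12 F * 1.2544 * 2.23e9 Hz
Step 3: P = 7.24503808e-03 W
Step 4: P = 7.245 mW

7.245


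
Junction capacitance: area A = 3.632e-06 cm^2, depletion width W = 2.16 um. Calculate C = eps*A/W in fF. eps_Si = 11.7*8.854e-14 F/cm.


Step 1: eps_Si = 11.7 * 8.854e-14 = 1.035918e-12 F/cm
Step 2: W in cm = 2.16 * 1e-4 = 2.16e-04 cm
Step 3: C = 1.035918e-12 * 3.632e-06 / 2.16e-04 = 1.741877e-14 F
Step 4: C = 17.42 fF

17.42


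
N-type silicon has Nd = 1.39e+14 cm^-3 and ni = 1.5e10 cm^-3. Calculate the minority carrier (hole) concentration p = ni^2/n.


Step 1: Since Nd >> ni, n ≈ Nd = 1.39e+14 cm^-3
Step 2: p = ni^2 / n = (1.5e10)^2 / 1.39e+14
Step 3: p = 2.25e20 / 1.39e+14 = 1.62e+06 cm^-3

1.62e+06


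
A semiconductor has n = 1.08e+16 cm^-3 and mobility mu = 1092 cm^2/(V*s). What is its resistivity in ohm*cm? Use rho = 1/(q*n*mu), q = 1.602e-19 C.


Step 1: sigma = q * n * mu = 1.602e-19 * 1.08e+16 * 1092 = 1.88933e+00 S/cm
Step 2: rho = 1 / sigma = 1 / 1.88933e+00 = 0.5293 ohm*cm

0.5293


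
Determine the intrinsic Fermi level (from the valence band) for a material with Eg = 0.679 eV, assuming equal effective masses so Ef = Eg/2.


Step 1: For an intrinsic semiconductor, the Fermi level sits at midgap.
Step 2: Ef = Eg / 2 = 0.679 / 2 = 0.3395 eV

0.3395


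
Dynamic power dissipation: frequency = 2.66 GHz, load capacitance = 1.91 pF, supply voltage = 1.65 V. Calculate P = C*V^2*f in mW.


Step 1: V^2 = 1.65^2 = 2.7225 V^2
Step 2: P = C*V^2*f = 1.91e-12 F * 2.7225 * 2.66e9 Hz
Step 3: P = 1.38319335e-02 W
Step 4: P = 13.832 mW

13.832


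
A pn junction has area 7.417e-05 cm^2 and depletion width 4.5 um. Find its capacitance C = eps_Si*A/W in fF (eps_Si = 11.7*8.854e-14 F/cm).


Step 1: eps_Si = 11.7 * 8.854e-14 = 1.035918e-12 F/cm
Step 2: W in cm = 4.5 * 1e-4 = 4.50e-04 cm
Step 3: C = 1.035918e-12 * 7.417e-05 / 4.50e-04 = 1.707423e-13 F
Step 4: C = 170.74 fF

170.74


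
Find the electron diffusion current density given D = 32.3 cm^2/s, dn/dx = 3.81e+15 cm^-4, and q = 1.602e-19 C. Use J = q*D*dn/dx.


Step 1: J = q * D * (dn/dx)
Step 2: J = 1.602e-19 * 32.3 * 3.81e+15
Step 3: J = 1.97e-02 A/cm^2

1.97e-02


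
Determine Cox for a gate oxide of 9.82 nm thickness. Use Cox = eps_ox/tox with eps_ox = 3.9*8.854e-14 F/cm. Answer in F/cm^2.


Step 1: eps_ox = 3.9 * 8.854e-14 = 3.45306e-13 F/cm
Step 2: tox in cm = 9.82 nm * 1e-7 = 9.8200e-07 cm
Step 3: Cox = 3.45306e-13 / 9.8200e-07 = 3.52e-07 F/cm^2

3.52e-07


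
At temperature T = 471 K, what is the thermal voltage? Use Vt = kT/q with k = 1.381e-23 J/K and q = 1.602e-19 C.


Step 1: kT = 1.381e-23 * 471 = 6.50451e-21 J
Step 2: Vt = kT/q = 6.50451e-21 / 1.602e-19
Step 3: Vt = 0.0406 V

0.0406


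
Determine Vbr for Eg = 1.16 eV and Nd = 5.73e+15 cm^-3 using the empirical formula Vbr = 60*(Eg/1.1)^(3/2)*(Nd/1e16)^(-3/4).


Step 1: Eg/1.1 = 1.16/1.1 = 1.054545
Step 2: (Eg/1.1)^1.5 = 1.054545^1.5 = 1.082923
Step 3: (Nd/1e16)^(-0.75) = (0.573)^(-0.75) = 1.518392
Step 4: Vbr = 60 * 1.082923 * 1.518392 = 98.7 V

98.7


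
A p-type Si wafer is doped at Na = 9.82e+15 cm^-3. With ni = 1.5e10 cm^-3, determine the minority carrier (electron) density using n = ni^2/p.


Step 1: Majority hole concentration p ≈ Na = 9.82e+15 cm^-3
Step 2: n = ni^2 / Na = (1.5e10)^2 / 9.82e+15
Step 3: n = 2.29e+04 cm^-3

2.29e+04


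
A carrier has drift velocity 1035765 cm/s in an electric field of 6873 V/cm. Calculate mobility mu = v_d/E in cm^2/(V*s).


Step 1: mu = v_d / E
Step 2: mu = 1035765 / 6873
Step 3: mu = 150.7 cm^2/(V*s)

150.7


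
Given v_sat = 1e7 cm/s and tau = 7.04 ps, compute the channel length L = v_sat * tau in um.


Step 1: tau in seconds = 7.04 ps * 1e-12 = 7.0400e-12 s
Step 2: L = v_sat * tau = 1e7 * 7.0400e-12 = 7.0400e-05 cm
Step 3: L in um = 7.0400e-05 * 1e4 = 0.704 um

0.704


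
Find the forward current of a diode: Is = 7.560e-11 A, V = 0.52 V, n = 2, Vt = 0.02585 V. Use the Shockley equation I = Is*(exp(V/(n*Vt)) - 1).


Step 1: V/(n*Vt) = 0.52/(2*0.02585) = 10.0580
Step 2: exp(10.0580) = 2.3342e+04
Step 3: I = 7.560e-11 * (2.3342e+04 - 1) = 1.76e-06 A

1.76e-06


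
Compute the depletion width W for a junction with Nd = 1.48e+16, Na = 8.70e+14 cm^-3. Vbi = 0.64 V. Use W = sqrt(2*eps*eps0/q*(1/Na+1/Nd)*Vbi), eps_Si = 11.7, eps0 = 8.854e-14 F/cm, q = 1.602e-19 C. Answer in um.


Step 1: 1/Na + 1/Nd = 1/8.70e+14 + 1/1.48e+16 = 1.21699e-15
Step 2: 2*eps*eps0/q = 2*11.7*8.854e-14/1.602e-19 = 1.293281e+07
Step 3: W^2 = 1.293281e+07 * 1.21699e-15 * 0.64 = 1.00730e-08
Step 4: W = sqrt(1.00730e-08) = 1.004e-04 cm = 1.004 um

1.004


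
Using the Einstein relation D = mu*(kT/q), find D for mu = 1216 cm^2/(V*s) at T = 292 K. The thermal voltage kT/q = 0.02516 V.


Step 1: D = mu * (kT/q)
Step 2: D = 1216 * 0.02516
Step 3: D = 30.59 cm^2/s

30.59


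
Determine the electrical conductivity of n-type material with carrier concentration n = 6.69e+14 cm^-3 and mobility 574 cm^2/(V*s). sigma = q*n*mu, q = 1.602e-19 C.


Step 1: sigma = q * n * mu
Step 2: sigma = 1.602e-19 * 6.69e+14 * 574
Step 3: sigma = 6.152e-02 S/cm

6.152e-02


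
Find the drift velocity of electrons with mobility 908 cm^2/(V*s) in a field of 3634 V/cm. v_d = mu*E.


Step 1: v_d = mu * E
Step 2: v_d = 908 * 3634 = 3299672
Step 3: v_d = 3.30e+06 cm/s

3.30e+06


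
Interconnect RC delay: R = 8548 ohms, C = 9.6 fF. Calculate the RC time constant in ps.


Step 1: tau = R * C
Step 2: tau = 8548 * 9.6 fF = 8548 * 9.6e-15 F
Step 3: tau = 8.20608e-11 s = 82.0608 ps

82.0608


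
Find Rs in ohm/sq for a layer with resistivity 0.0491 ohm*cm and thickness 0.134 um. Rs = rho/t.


Step 1: Convert thickness to cm: t = 0.134 um = 1.3400e-05 cm
Step 2: Rs = rho / t = 0.0491 / 1.3400e-05
Step 3: Rs = 3664.2 ohm/sq

3664.2


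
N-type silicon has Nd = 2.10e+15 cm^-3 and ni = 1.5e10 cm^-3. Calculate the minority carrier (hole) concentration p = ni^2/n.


Step 1: Since Nd >> ni, n ≈ Nd = 2.10e+15 cm^-3
Step 2: p = ni^2 / n = (1.5e10)^2 / 2.10e+15
Step 3: p = 2.25e20 / 2.10e+15 = 1.07e+05 cm^-3

1.07e+05


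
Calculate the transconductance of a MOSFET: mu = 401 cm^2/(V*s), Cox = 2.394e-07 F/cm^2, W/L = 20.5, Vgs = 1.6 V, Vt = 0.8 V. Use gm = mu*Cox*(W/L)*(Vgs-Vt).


Step 1: Vov = Vgs - Vt = 1.6 - 0.8 = 0.8 V
Step 2: gm = mu * Cox * (W/L) * Vov
Step 3: gm = 401 * 2.394e-07 * 20.5 * 0.8 = 1.57e-03 S

1.57e-03


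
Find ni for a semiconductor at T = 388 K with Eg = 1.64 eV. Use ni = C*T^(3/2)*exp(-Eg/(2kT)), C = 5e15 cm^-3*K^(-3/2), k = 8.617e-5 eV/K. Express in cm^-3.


Step 1: Compute kT = 8.617e-5 * 388 = 0.03343396 eV
Step 2: Exponent = -Eg/(2kT) = -1.64/(2*0.03343396) = -24.52596
Step 3: T^(3/2) = 388^1.5 = 7642.71
Step 4: ni = 5e15 * 7642.71 * exp(-24.52596) = 8.53e+08 cm^-3

8.53e+08


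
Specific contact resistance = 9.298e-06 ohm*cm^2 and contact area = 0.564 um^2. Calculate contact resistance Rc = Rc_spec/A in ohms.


Step 1: Convert area to cm^2: 0.564 um^2 = 5.6400e-09 cm^2
Step 2: Rc = Rc_spec / A = 9.298e-06 / 5.6400e-09
Step 3: Rc = 1.65e+03 ohms

1.65e+03


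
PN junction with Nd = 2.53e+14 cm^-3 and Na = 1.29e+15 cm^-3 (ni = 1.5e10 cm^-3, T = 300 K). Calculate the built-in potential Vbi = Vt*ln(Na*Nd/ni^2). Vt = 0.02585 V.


Step 1: Compute Na*Nd/ni^2 = 1.29e+15 * 2.53e+14 / (1.5e10)^2 = 1.4505e+09
Step 2: ln(1.4505e+09) = 21.0952
Step 3: Vbi = 0.02585 * 21.0952 = 0.545 V

0.545


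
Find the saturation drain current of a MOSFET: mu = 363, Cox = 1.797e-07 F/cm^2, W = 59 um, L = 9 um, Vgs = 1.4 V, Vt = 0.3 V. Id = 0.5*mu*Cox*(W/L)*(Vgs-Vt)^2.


Step 1: Overdrive voltage Vov = Vgs - Vt = 1.4 - 0.3 = 1.1 V
Step 2: W/L = 59/9 = 6.55556
Step 3: Id = 0.5 * 363 * 1.797e-07 * 6.55556 * 1.1^2
Step 4: Id = 2.59e-04 A

2.59e-04


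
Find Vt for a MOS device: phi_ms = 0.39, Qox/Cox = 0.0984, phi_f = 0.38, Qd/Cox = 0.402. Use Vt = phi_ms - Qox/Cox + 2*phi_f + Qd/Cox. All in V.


Step 1: Vt = phi_ms - Qox/Cox + 2*phi_f + Qd/Cox
Step 2: Vt = 0.39 - 0.0984 + 2*0.38 + 0.402
Step 3: Vt = 0.39 - 0.0984 + 0.76 + 0.402
Step 4: Vt = 1.4536 V

1.4536


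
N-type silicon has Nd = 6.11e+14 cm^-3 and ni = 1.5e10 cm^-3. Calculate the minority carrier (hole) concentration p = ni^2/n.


Step 1: Since Nd >> ni, n ≈ Nd = 6.11e+14 cm^-3
Step 2: p = ni^2 / n = (1.5e10)^2 / 6.11e+14
Step 3: p = 2.25e20 / 6.11e+14 = 3.68e+05 cm^-3

3.68e+05


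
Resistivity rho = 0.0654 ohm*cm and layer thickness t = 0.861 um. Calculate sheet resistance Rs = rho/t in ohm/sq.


Step 1: Convert thickness to cm: t = 0.861 um = 8.6100e-05 cm
Step 2: Rs = rho / t = 0.0654 / 8.6100e-05
Step 3: Rs = 759.6 ohm/sq

759.6


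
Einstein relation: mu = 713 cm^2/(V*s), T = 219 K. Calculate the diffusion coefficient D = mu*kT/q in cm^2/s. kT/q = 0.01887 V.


Step 1: D = mu * (kT/q)
Step 2: D = 713 * 0.01887
Step 3: D = 13.45 cm^2/s

13.45


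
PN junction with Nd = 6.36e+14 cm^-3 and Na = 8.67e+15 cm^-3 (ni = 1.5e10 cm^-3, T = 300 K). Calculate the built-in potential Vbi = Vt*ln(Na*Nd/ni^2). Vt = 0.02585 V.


Step 1: Compute Na*Nd/ni^2 = 8.67e+15 * 6.36e+14 / (1.5e10)^2 = 2.4507e+10
Step 2: ln(2.4507e+10) = 23.9222
Step 3: Vbi = 0.02585 * 23.9222 = 0.618 V

0.618


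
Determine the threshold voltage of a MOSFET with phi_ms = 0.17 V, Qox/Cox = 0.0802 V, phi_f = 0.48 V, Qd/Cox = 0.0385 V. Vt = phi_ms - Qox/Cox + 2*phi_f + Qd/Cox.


Step 1: Vt = phi_ms - Qox/Cox + 2*phi_f + Qd/Cox
Step 2: Vt = 0.17 - 0.0802 + 2*0.48 + 0.0385
Step 3: Vt = 0.17 - 0.0802 + 0.96 + 0.0385
Step 4: Vt = 1.0883 V

1.0883


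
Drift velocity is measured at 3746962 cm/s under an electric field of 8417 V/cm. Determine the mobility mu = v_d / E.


Step 1: mu = v_d / E
Step 2: mu = 3746962 / 8417
Step 3: mu = 445.17 cm^2/(V*s)

445.17


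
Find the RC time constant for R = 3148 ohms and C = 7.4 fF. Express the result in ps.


Step 1: tau = R * C
Step 2: tau = 3148 * 7.4 fF = 3148 * 7.4e-15 F
Step 3: tau = 2.32952e-11 s = 23.2952 ps

23.2952


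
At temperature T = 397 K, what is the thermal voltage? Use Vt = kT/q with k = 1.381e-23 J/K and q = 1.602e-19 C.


Step 1: kT = 1.381e-23 * 397 = 5.48257e-21 J
Step 2: Vt = kT/q = 5.48257e-21 / 1.602e-19
Step 3: Vt = 0.03422 V

0.03422


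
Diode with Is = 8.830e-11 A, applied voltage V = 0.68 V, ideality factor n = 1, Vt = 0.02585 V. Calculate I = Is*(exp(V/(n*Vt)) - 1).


Step 1: V/(n*Vt) = 0.68/(1*0.02585) = 26.3056
Step 2: exp(26.3056) = 2.6569e+11
Step 3: I = 8.830e-11 * (2.6569e+11 - 1) = 2.35e+01 A

2.35e+01


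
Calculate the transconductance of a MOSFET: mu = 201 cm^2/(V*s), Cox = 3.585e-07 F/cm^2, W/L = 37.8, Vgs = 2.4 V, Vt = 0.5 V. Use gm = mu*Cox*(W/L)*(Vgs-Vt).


Step 1: Vov = Vgs - Vt = 2.4 - 0.5 = 1.9 V
Step 2: gm = mu * Cox * (W/L) * Vov
Step 3: gm = 201 * 3.585e-07 * 37.8 * 1.9 = 5.18e-03 S

5.18e-03


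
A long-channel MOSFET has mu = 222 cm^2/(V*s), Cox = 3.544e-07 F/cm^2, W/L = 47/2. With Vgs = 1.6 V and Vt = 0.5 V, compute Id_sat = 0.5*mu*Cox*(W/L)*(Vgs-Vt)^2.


Step 1: Overdrive voltage Vov = Vgs - Vt = 1.6 - 0.5 = 1.1 V
Step 2: W/L = 47/2 = 23.5
Step 3: Id = 0.5 * 222 * 3.544e-07 * 23.5 * 1.1^2
Step 4: Id = 1.12e-03 A

1.12e-03


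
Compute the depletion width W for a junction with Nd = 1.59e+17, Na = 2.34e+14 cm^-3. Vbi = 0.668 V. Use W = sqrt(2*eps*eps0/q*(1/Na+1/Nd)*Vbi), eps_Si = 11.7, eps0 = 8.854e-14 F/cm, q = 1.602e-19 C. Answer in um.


Step 1: 1/Na + 1/Nd = 1/2.34e+14 + 1/1.59e+17 = 4.27979e-15
Step 2: 2*eps*eps0/q = 2*11.7*8.854e-14/1.602e-19 = 1.293281e+07
Step 3: W^2 = 1.293281e+07 * 4.27979e-15 * 0.668 = 3.69736e-08
Step 4: W = sqrt(3.69736e-08) = 1.923e-04 cm = 1.923 um

1.923


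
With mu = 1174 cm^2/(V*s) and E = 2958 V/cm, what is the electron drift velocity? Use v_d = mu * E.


Step 1: v_d = mu * E
Step 2: v_d = 1174 * 2958 = 3472692
Step 3: v_d = 3.47e+06 cm/s

3.47e+06


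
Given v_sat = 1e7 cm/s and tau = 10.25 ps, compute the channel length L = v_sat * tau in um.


Step 1: tau in seconds = 10.25 ps * 1e-12 = 1.0250e-11 s
Step 2: L = v_sat * tau = 1e7 * 1.0250e-11 = 1.0250e-04 cm
Step 3: L in um = 1.0250e-04 * 1e4 = 1.025 um

1.025


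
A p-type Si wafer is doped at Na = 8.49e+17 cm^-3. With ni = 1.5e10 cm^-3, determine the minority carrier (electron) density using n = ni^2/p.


Step 1: Majority hole concentration p ≈ Na = 8.49e+17 cm^-3
Step 2: n = ni^2 / Na = (1.5e10)^2 / 8.49e+17
Step 3: n = 2.65e+02 cm^-3

2.65e+02


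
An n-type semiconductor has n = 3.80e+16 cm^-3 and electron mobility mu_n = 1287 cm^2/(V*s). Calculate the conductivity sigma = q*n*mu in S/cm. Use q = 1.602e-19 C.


Step 1: sigma = q * n * mu
Step 2: sigma = 1.602e-19 * 3.80e+16 * 1287
Step 3: sigma = 7.835e+00 S/cm

7.835e+00


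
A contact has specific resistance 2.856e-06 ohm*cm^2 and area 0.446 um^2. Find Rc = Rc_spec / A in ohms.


Step 1: Convert area to cm^2: 0.446 um^2 = 4.4600e-09 cm^2
Step 2: Rc = Rc_spec / A = 2.856e-06 / 4.4600e-09
Step 3: Rc = 6.40e+02 ohms

6.40e+02


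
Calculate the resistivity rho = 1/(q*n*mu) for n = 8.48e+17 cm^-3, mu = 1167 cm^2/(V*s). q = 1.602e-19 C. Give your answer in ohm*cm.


Step 1: sigma = q * n * mu = 1.602e-19 * 8.48e+17 * 1167 = 1.58536e+02 S/cm
Step 2: rho = 1 / sigma = 1 / 1.58536e+02 = 0.006308 ohm*cm

0.006308


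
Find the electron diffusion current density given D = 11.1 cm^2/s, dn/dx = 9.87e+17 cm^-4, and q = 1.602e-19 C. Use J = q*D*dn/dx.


Step 1: J = q * D * (dn/dx)
Step 2: J = 1.602e-19 * 11.1 * 9.87e+17
Step 3: J = 1.76e+00 A/cm^2

1.76e+00


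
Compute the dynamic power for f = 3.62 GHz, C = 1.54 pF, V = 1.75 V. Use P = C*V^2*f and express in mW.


Step 1: V^2 = 1.75^2 = 3.0625 V^2
Step 2: P = C*V^2*f = 1.54e-12 F * 3.0625 * 3.62e9 Hz
Step 3: P = 1.7072825e-02 W
Step 4: P = 17.073 mW

17.073


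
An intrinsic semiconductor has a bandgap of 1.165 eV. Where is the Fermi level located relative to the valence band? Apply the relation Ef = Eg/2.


Step 1: For an intrinsic semiconductor, the Fermi level sits at midgap.
Step 2: Ef = Eg / 2 = 1.165 / 2 = 0.5825 eV

0.5825


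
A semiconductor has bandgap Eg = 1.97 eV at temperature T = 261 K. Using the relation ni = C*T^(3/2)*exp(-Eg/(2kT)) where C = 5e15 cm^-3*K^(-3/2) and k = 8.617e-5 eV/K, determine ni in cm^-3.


Step 1: Compute kT = 8.617e-5 * 261 = 0.02249037 eV
Step 2: Exponent = -Eg/(2kT) = -1.97/(2*0.02249037) = -43.79652
Step 3: T^(3/2) = 261^1.5 = 4216.58
Step 4: ni = 5e15 * 4216.58 * exp(-43.79652) = 2.01e+00 cm^-3

2.01e+00


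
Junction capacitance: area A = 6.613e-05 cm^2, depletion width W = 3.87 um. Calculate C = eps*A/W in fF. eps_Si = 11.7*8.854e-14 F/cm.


Step 1: eps_Si = 11.7 * 8.854e-14 = 1.035918e-12 F/cm
Step 2: W in cm = 3.87 * 1e-4 = 3.87e-04 cm
Step 3: C = 1.035918e-12 * 6.613e-05 / 3.87e-04 = 1.770162e-13 F
Step 4: C = 177.02 fF

177.02


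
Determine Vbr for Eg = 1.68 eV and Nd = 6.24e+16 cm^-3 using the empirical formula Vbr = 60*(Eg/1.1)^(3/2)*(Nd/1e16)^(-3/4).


Step 1: Eg/1.1 = 1.68/1.1 = 1.527273
Step 2: (Eg/1.1)^1.5 = 1.527273^1.5 = 1.887448
Step 3: (Nd/1e16)^(-0.75) = (6.24)^(-0.75) = 0.253286
Step 4: Vbr = 60 * 1.887448 * 0.253286 = 28.7 V

28.7


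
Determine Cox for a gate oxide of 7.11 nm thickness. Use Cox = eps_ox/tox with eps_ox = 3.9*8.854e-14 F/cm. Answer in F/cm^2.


Step 1: eps_ox = 3.9 * 8.854e-14 = 3.45306e-13 F/cm
Step 2: tox in cm = 7.11 nm * 1e-7 = 7.1100e-07 cm
Step 3: Cox = 3.45306e-13 / 7.1100e-07 = 4.86e-07 F/cm^2

4.86e-07


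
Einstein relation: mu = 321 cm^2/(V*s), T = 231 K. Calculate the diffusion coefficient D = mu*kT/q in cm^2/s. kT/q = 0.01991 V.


Step 1: D = mu * (kT/q)
Step 2: D = 321 * 0.01991
Step 3: D = 6.39 cm^2/s

6.39


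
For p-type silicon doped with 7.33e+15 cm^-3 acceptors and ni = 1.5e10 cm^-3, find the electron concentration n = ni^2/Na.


Step 1: Majority hole concentration p ≈ Na = 7.33e+15 cm^-3
Step 2: n = ni^2 / Na = (1.5e10)^2 / 7.33e+15
Step 3: n = 3.07e+04 cm^-3

3.07e+04


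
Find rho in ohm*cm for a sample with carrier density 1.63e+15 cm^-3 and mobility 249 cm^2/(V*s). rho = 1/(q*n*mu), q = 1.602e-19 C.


Step 1: sigma = q * n * mu = 1.602e-19 * 1.63e+15 * 249 = 6.50204e-02 S/cm
Step 2: rho = 1 / sigma = 1 / 6.50204e-02 = 15.38 ohm*cm

15.38


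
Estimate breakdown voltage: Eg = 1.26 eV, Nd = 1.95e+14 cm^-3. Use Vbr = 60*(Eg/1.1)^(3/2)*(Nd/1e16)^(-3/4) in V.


Step 1: Eg/1.1 = 1.26/1.1 = 1.145455
Step 2: (Eg/1.1)^1.5 = 1.145455^1.5 = 1.225934
Step 3: (Nd/1e16)^(-0.75) = (0.0195)^(-0.75) = 19.163465
Step 4: Vbr = 60 * 1.225934 * 19.163465 = 1409.6 V

1409.6


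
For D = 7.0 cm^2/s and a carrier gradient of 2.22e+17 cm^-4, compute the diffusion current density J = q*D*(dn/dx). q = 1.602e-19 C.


Step 1: J = q * D * (dn/dx)
Step 2: J = 1.602e-19 * 7.0 * 2.22e+17
Step 3: J = 2.49e-01 A/cm^2

2.49e-01


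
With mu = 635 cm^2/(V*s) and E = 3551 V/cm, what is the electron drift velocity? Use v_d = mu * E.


Step 1: v_d = mu * E
Step 2: v_d = 635 * 3551 = 2254885
Step 3: v_d = 2.25e+06 cm/s

2.25e+06


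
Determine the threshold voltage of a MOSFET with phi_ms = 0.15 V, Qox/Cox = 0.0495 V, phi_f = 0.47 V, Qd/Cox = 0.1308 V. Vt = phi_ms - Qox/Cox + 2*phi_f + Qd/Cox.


Step 1: Vt = phi_ms - Qox/Cox + 2*phi_f + Qd/Cox
Step 2: Vt = 0.15 - 0.0495 + 2*0.47 + 0.1308
Step 3: Vt = 0.15 - 0.0495 + 0.94 + 0.1308
Step 4: Vt = 1.1713 V

1.1713


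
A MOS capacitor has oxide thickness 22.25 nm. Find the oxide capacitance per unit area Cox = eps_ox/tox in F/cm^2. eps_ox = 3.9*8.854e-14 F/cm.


Step 1: eps_ox = 3.9 * 8.854e-14 = 3.45306e-13 F/cm
Step 2: tox in cm = 22.25 nm * 1e-7 = 2.2250e-06 cm
Step 3: Cox = 3.45306e-13 / 2.2250e-06 = 1.55e-07 F/cm^2

1.55e-07


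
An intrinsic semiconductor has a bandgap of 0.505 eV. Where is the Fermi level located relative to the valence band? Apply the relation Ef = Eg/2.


Step 1: For an intrinsic semiconductor, the Fermi level sits at midgap.
Step 2: Ef = Eg / 2 = 0.505 / 2 = 0.2525 eV

0.2525


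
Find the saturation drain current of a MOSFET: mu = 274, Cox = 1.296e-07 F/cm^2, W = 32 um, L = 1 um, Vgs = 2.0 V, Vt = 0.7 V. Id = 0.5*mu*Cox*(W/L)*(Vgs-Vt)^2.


Step 1: Overdrive voltage Vov = Vgs - Vt = 2.0 - 0.7 = 1.3 V
Step 2: W/L = 32/1 = 32
Step 3: Id = 0.5 * 274 * 1.296e-07 * 32 * 1.3^2
Step 4: Id = 9.60e-04 A

9.60e-04


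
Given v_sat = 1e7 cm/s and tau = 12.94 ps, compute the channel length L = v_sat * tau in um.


Step 1: tau in seconds = 12.94 ps * 1e-12 = 1.2940e-11 s
Step 2: L = v_sat * tau = 1e7 * 1.2940e-11 = 1.2940e-04 cm
Step 3: L in um = 1.2940e-04 * 1e4 = 1.294 um

1.294


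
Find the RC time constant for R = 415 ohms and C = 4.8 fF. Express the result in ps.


Step 1: tau = R * C
Step 2: tau = 415 * 4.8 fF = 415 * 4.8e-15 F
Step 3: tau = 1.992e-12 s = 1.992 ps

1.992


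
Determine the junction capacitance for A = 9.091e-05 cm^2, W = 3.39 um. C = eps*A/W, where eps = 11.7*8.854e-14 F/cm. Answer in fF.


Step 1: eps_Si = 11.7 * 8.854e-14 = 1.035918e-12 F/cm
Step 2: W in cm = 3.39 * 1e-4 = 3.39e-04 cm
Step 3: C = 1.035918e-12 * 9.091e-05 / 3.39e-04 = 2.778033e-13 F
Step 4: C = 277.8 fF

277.8


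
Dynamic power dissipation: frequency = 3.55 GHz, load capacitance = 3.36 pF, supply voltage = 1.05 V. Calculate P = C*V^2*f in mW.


Step 1: V^2 = 1.05^2 = 1.1025 V^2
Step 2: P = C*V^2*f = 3.36e-12 F * 1.1025 * 3.55e9 Hz
Step 3: P = 1.315062e-02 W
Step 4: P = 13.151 mW

13.151


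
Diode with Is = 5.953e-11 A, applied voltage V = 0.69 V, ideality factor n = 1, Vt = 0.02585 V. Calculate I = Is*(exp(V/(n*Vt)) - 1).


Step 1: V/(n*Vt) = 0.69/(1*0.02585) = 26.6925
Step 2: exp(26.6925) = 3.9121e+11
Step 3: I = 5.953e-11 * (3.9121e+11 - 1) = 2.33e+01 A

2.33e+01


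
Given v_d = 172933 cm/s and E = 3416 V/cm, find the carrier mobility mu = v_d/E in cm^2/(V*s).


Step 1: mu = v_d / E
Step 2: mu = 172933 / 3416
Step 3: mu = 50.62 cm^2/(V*s)

50.62


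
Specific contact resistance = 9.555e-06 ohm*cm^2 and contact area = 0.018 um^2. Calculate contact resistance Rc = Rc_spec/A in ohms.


Step 1: Convert area to cm^2: 0.018 um^2 = 1.8000e-10 cm^2
Step 2: Rc = Rc_spec / A = 9.555e-06 / 1.8000e-10
Step 3: Rc = 5.31e+04 ohms

5.31e+04


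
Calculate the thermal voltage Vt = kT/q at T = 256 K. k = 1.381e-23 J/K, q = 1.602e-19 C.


Step 1: kT = 1.381e-23 * 256 = 3.53536e-21 J
Step 2: Vt = kT/q = 3.53536e-21 / 1.602e-19
Step 3: Vt = 0.02207 V

0.02207


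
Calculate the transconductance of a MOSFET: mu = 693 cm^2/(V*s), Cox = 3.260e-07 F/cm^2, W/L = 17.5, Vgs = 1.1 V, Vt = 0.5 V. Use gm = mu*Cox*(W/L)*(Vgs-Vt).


Step 1: Vov = Vgs - Vt = 1.1 - 0.5 = 0.6 V
Step 2: gm = mu * Cox * (W/L) * Vov
Step 3: gm = 693 * 3.260e-07 * 17.5 * 0.6 = 2.37e-03 S

2.37e-03


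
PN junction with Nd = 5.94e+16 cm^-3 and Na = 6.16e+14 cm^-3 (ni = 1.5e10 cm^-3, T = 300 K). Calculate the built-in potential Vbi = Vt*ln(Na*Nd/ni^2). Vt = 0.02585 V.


Step 1: Compute Na*Nd/ni^2 = 6.16e+14 * 5.94e+16 / (1.5e10)^2 = 1.6262e+11
Step 2: ln(1.6262e+11) = 25.8147
Step 3: Vbi = 0.02585 * 25.8147 = 0.667 V

0.667


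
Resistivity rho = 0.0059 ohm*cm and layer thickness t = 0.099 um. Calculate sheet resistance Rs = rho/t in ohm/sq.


Step 1: Convert thickness to cm: t = 0.099 um = 9.9000e-06 cm
Step 2: Rs = rho / t = 0.0059 / 9.9000e-06
Step 3: Rs = 596.0 ohm/sq

596.0


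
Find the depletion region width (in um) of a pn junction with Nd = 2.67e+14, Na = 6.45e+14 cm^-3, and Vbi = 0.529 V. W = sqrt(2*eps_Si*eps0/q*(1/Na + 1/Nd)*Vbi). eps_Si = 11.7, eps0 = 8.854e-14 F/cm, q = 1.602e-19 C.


Step 1: 1/Na + 1/Nd = 1/6.45e+14 + 1/2.67e+14 = 5.29571e-15
Step 2: 2*eps*eps0/q = 2*11.7*8.854e-14/1.602e-19 = 1.293281e+07
Step 3: W^2 = 1.293281e+07 * 5.29571e-15 * 0.529 = 3.62304e-08
Step 4: W = sqrt(3.62304e-08) = 1.903e-04 cm = 1.903 um

1.903


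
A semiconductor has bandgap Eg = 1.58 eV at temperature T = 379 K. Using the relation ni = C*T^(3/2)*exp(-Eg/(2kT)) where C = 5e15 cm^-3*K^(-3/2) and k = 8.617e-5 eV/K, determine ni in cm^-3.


Step 1: Compute kT = 8.617e-5 * 379 = 0.03265843 eV
Step 2: Exponent = -Eg/(2kT) = -1.58/(2*0.03265843) = -24.18977
Step 3: T^(3/2) = 379^1.5 = 7378.34
Step 4: ni = 5e15 * 7378.34 * exp(-24.18977) = 1.15e+09 cm^-3

1.15e+09


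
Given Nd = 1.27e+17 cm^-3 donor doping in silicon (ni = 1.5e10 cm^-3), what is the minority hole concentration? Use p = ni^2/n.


Step 1: Since Nd >> ni, n ≈ Nd = 1.27e+17 cm^-3
Step 2: p = ni^2 / n = (1.5e10)^2 / 1.27e+17
Step 3: p = 2.25e20 / 1.27e+17 = 1.77e+03 cm^-3

1.77e+03


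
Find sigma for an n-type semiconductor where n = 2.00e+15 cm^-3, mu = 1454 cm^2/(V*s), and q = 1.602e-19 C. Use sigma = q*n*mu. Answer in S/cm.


Step 1: sigma = q * n * mu
Step 2: sigma = 1.602e-19 * 2.00e+15 * 1454
Step 3: sigma = 4.659e-01 S/cm

4.659e-01


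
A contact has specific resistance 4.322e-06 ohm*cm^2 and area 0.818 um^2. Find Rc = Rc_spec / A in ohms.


Step 1: Convert area to cm^2: 0.818 um^2 = 8.1800e-09 cm^2
Step 2: Rc = Rc_spec / A = 4.322e-06 / 8.1800e-09
Step 3: Rc = 5.28e+02 ohms

5.28e+02


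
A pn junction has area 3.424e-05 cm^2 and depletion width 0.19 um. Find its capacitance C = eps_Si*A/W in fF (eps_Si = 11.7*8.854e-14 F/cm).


Step 1: eps_Si = 11.7 * 8.854e-14 = 1.035918e-12 F/cm
Step 2: W in cm = 0.19 * 1e-4 = 1.90e-05 cm
Step 3: C = 1.035918e-12 * 3.424e-05 / 1.90e-05 = 1.866833e-12 F
Step 4: C = 1866.83 fF

1866.83


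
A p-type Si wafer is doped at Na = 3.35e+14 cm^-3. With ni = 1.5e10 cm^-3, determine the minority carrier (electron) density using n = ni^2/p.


Step 1: Majority hole concentration p ≈ Na = 3.35e+14 cm^-3
Step 2: n = ni^2 / Na = (1.5e10)^2 / 3.35e+14
Step 3: n = 6.72e+05 cm^-3

6.72e+05


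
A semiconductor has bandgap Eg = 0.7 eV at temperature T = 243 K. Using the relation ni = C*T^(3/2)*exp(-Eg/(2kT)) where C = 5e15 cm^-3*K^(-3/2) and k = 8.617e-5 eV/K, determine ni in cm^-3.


Step 1: Compute kT = 8.617e-5 * 243 = 0.02093931 eV
Step 2: Exponent = -Eg/(2kT) = -0.7/(2*0.02093931) = -16.71497
Step 3: T^(3/2) = 243^1.5 = 3788.00
Step 4: ni = 5e15 * 3788.00 * exp(-16.71497) = 1.04e+12 cm^-3

1.04e+12


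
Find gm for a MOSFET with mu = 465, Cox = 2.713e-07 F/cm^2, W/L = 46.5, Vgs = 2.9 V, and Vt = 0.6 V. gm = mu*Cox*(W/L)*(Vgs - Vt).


Step 1: Vov = Vgs - Vt = 2.9 - 0.6 = 2.3 V
Step 2: gm = mu * Cox * (W/L) * Vov
Step 3: gm = 465 * 2.713e-07 * 46.5 * 2.3 = 1.35e-02 S

1.35e-02


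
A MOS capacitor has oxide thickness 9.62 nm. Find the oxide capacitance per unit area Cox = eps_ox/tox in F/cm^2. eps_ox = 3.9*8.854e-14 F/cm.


Step 1: eps_ox = 3.9 * 8.854e-14 = 3.45306e-13 F/cm
Step 2: tox in cm = 9.62 nm * 1e-7 = 9.6200e-07 cm
Step 3: Cox = 3.45306e-13 / 9.6200e-07 = 3.59e-07 F/cm^2

3.59e-07


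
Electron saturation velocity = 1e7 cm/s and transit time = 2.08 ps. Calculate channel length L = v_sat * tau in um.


Step 1: tau in seconds = 2.08 ps * 1e-12 = 2.0800e-12 s
Step 2: L = v_sat * tau = 1e7 * 2.0800e-12 = 2.0800e-05 cm
Step 3: L in um = 2.0800e-05 * 1e4 = 0.208 um

0.208


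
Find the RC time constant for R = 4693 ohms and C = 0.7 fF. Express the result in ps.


Step 1: tau = R * C
Step 2: tau = 4693 * 0.7 fF = 4693 * 7.0e-16 F
Step 3: tau = 3.2851e-12 s = 3.2851 ps

3.2851


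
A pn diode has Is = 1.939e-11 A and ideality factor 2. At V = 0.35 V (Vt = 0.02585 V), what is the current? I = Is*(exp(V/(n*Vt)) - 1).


Step 1: V/(n*Vt) = 0.35/(2*0.02585) = 6.7698
Step 2: exp(6.7698) = 8.7114e+02
Step 3: I = 1.939e-11 * (8.7114e+02 - 1) = 1.69e-08 A

1.69e-08


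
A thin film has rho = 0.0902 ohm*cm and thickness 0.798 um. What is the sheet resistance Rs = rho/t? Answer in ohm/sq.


Step 1: Convert thickness to cm: t = 0.798 um = 7.9800e-05 cm
Step 2: Rs = rho / t = 0.0902 / 7.9800e-05
Step 3: Rs = 1130.3 ohm/sq

1130.3
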